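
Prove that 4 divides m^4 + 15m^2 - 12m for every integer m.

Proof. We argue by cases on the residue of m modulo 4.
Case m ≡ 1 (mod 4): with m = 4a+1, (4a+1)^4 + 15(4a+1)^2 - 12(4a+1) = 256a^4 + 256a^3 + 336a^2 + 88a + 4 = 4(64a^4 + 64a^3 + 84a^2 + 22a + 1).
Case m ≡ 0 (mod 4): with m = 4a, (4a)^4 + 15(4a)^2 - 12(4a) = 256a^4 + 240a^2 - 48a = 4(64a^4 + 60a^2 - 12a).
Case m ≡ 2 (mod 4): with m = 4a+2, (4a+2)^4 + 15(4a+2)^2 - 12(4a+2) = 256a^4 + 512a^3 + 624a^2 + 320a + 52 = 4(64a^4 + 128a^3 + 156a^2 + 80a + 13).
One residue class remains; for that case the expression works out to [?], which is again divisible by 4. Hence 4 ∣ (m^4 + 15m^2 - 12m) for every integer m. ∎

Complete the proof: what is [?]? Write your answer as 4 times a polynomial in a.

Only m ≡ 3 (mod 4) is unaccounted for. Put m = 4a+3:
(4a+3)^4 + 15(4a+3)^2 - 12(4a+3) expands to 256a^4 + 768a^3 + 1104a^2 + 744a + 180,
and factoring out 4 leaves 4(64a^4 + 192a^3 + 276a^2 + 186a + 45).

4(64a^4 + 192a^3 + 276a^2 + 186a + 45)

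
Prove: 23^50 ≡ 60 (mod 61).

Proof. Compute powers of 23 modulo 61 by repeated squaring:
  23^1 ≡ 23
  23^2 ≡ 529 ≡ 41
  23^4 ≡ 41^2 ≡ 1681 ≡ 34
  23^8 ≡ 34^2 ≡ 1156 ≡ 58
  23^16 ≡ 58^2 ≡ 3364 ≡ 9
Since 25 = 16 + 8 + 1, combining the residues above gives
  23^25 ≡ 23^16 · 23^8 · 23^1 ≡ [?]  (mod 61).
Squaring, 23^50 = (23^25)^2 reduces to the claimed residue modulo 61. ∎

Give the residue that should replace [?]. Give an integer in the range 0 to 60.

Multiply the listed residues: 9 · 58 · 23 = 522 → 12006.
Reducing modulo 61: 12006 = 196·61 + 50, so 23^25 ≡ 50.

50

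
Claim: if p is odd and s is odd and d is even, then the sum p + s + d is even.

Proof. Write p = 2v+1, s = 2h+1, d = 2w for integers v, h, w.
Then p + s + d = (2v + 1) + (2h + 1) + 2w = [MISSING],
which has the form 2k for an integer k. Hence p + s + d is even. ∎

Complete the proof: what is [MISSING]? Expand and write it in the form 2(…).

(2v + 1) + (2h + 1) + 2w = 2h + 2v + 2w + 2
= 2(h + v + w + 1).
Since h + v + w + 1 is an integer, the sum is of the form 2k for an integer k.

2(h + v + w + 1)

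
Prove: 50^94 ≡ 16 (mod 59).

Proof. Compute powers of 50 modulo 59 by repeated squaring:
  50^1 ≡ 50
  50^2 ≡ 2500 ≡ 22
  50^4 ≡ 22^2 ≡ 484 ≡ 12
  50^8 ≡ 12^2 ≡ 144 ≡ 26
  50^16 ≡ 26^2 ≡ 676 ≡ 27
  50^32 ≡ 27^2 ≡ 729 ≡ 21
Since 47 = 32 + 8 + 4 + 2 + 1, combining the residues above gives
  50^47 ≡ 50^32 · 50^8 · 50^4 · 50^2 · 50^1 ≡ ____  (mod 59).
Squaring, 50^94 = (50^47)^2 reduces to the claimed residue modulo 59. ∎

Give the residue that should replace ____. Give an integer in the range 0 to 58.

50^32 · 50^8 · 50^4 · 50^2 · 50^1 ≡ 21 · 26 · 12 · 22 · 50 = 7207200.
7207200 mod 59 = 55, so 50^47 ≡ 55 (mod 59).

55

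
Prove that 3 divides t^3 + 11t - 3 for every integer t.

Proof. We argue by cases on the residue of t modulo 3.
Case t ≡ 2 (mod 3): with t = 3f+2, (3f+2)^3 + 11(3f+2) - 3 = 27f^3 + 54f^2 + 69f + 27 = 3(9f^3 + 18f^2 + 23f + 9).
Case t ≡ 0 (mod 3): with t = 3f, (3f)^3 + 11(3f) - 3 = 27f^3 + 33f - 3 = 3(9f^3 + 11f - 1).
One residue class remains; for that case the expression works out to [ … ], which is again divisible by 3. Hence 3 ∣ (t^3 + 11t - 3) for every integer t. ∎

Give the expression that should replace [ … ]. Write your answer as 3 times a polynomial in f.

3(9f^3 + 9f^2 + 14f + 3)

The residues treated are {2, 0}, so the missing case is t ≡ 1 (mod 3); write t = 3f+1.
Then (3f+1)^3 + 11(3f+1) - 3 = 27f^3 + 27f^2 + 42f + 9 = 3(9f^3 + 9f^2 + 14f + 3).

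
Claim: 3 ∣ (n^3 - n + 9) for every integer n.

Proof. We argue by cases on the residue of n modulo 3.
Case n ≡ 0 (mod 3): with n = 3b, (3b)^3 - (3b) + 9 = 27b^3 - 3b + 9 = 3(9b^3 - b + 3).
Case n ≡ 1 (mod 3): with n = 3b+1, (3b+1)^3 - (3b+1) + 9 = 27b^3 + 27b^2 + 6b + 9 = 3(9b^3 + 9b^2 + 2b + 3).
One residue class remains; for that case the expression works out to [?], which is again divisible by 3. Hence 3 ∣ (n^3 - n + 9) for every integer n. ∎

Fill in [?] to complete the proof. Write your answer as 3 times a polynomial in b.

3(9b^3 + 18b^2 + 11b + 5)

Only n ≡ 2 (mod 3) is unaccounted for. Put n = 3b+2:
(3b+2)^3 - (3b+2) + 9 expands to 27b^3 + 54b^2 + 33b + 15,
and factoring out 3 leaves 3(9b^3 + 18b^2 + 11b + 5).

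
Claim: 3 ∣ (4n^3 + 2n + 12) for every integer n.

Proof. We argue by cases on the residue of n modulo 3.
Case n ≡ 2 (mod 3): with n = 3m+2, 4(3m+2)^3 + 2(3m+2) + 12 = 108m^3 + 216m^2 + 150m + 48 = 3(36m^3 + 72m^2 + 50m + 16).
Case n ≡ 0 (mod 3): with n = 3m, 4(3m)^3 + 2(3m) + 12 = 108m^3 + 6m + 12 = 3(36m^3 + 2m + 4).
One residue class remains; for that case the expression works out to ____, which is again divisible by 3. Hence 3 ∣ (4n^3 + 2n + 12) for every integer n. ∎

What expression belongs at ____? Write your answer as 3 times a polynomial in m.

3(36m^3 + 36m^2 + 14m + 6)

The residues treated are {2, 0}, so the missing case is n ≡ 1 (mod 3); write n = 3m+1.
Then 4(3m+1)^3 + 2(3m+1) + 12 = 108m^3 + 108m^2 + 42m + 18 = 3(36m^3 + 36m^2 + 14m + 6).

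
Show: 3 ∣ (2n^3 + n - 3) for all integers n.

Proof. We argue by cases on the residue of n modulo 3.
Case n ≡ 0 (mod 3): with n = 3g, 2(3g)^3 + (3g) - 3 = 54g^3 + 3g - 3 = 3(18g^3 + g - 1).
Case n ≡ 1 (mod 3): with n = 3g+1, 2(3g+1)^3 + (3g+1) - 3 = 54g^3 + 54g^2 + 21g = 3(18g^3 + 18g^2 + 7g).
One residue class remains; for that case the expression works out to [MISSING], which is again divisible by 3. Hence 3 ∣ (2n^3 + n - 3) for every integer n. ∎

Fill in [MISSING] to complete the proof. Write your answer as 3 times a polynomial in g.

3(18g^3 + 36g^2 + 25g + 5)

Only n ≡ 2 (mod 3) is unaccounted for. Put n = 3g+2:
2(3g+2)^3 + (3g+2) - 3 expands to 54g^3 + 108g^2 + 75g + 15,
and factoring out 3 leaves 3(18g^3 + 36g^2 + 25g + 5).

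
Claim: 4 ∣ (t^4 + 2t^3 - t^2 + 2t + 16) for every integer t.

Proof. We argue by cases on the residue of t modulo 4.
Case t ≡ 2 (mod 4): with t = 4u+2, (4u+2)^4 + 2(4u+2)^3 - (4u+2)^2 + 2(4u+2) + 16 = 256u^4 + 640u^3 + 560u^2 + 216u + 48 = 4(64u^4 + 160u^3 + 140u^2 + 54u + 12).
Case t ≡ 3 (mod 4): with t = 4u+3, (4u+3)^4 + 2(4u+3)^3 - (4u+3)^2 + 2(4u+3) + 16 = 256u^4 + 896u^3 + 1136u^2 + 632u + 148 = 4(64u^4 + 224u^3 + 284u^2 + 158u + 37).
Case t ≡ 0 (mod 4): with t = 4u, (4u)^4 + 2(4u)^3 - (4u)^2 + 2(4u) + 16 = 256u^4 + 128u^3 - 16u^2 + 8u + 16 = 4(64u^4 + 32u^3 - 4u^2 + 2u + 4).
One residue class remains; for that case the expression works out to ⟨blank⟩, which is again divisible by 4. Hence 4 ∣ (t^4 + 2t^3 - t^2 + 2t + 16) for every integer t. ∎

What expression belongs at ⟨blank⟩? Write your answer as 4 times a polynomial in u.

The residues treated are {2, 3, 0}, so the missing case is t ≡ 1 (mod 4); write t = 4u+1.
Then (4u+1)^4 + 2(4u+1)^3 - (4u+1)^2 + 2(4u+1) + 16 = 256u^4 + 384u^3 + 176u^2 + 40u + 20 = 4(64u^4 + 96u^3 + 44u^2 + 10u + 5).

4(64u^4 + 96u^3 + 44u^2 + 10u + 5)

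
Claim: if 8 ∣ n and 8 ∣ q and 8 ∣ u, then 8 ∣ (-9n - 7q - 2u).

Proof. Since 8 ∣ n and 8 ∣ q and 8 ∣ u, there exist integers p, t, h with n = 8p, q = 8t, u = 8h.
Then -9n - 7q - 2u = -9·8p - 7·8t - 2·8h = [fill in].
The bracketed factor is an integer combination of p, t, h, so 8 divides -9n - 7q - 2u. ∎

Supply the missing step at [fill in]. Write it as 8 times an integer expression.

8(-2h - 9p - 7t)

Each term has a factor of 8: -9·8p - 7·8t - 2·8h = 8·(-2h - 9p - 7t).
Since -2h - 9p - 7t is an integer, 8 ∣ (-9n - 7q - 2u).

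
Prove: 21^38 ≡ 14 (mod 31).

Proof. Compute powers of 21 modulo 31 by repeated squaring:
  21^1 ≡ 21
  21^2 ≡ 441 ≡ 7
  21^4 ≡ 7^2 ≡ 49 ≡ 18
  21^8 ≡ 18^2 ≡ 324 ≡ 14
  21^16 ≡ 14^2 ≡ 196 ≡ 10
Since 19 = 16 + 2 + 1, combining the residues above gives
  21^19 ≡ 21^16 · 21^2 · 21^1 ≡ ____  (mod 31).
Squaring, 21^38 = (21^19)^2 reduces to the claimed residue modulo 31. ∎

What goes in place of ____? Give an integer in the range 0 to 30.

13

21^16 · 21^2 · 21^1 ≡ 10 · 7 · 21 = 1470.
1470 mod 31 = 13, so 21^19 ≡ 13 (mod 31).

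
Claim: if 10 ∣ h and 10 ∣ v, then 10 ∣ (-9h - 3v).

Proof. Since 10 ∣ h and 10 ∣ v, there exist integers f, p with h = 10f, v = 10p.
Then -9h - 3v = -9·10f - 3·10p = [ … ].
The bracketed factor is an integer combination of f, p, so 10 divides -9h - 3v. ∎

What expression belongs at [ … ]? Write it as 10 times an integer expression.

Each term has a factor of 10: -9·10f - 3·10p = 10·(-9f - 3p).
Since -9f - 3p is an integer, 10 ∣ (-9h - 3v).

10(-9f - 3p)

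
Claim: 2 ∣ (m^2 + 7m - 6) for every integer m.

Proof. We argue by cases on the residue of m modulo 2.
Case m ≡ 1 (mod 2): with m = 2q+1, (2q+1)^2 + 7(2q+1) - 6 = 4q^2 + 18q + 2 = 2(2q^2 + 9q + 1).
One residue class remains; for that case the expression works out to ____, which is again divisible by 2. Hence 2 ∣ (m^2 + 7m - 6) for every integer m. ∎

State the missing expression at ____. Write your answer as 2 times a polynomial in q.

2(2q^2 + 7q - 3)

Only m ≡ 0 (mod 2) is unaccounted for. Put m = 2q:
(2q)^2 + 7(2q) - 6 expands to 4q^2 + 14q - 6,
and factoring out 2 leaves 2(2q^2 + 7q - 3).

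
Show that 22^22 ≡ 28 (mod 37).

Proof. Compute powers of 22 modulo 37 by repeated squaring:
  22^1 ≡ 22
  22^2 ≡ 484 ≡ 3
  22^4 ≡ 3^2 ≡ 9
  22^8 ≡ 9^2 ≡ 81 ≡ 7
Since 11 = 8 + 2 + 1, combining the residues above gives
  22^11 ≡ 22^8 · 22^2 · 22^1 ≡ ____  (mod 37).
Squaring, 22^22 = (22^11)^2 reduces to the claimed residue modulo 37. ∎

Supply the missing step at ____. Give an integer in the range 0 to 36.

18

22^8 · 22^2 · 22^1 ≡ 7 · 3 · 22 = 462.
462 mod 37 = 18, so 22^11 ≡ 18 (mod 37).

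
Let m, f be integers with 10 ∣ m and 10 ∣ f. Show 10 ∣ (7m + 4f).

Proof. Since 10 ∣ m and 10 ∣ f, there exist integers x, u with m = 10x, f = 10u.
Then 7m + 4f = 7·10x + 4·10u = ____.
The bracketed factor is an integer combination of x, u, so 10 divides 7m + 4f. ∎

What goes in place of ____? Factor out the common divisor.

Pull the common 10 out of every term: 7·10x + 4·10u = 10(4u + 7x).
4u + 7x is an integer, which exhibits the divisibility.

10(4u + 7x)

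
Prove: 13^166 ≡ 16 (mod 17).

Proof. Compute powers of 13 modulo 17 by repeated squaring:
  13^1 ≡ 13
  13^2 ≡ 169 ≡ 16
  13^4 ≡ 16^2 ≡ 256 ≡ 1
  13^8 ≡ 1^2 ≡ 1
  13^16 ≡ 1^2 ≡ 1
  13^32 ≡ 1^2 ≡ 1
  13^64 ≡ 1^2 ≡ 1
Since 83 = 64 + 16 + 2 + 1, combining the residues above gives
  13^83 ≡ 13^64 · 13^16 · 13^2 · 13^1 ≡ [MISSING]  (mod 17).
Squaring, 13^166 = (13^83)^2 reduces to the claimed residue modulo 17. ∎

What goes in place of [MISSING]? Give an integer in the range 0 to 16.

4

13^64 · 13^16 · 13^2 · 13^1 ≡ 1 · 1 · 16 · 13 = 208.
208 mod 17 = 4, so 13^83 ≡ 4 (mod 17).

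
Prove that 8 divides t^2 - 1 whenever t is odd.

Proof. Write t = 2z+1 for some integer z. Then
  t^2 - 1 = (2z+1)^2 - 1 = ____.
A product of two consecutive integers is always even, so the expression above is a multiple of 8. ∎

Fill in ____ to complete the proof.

4z(z + 1)

(2z+1)^2 - 1 = 4z^2 + 4z + 1 - 1 = 4z^2 + 4z = 4z(z+1).
Since z and z+1 are consecutive, z(z+1) is even, and 4·(even) is a multiple of 8.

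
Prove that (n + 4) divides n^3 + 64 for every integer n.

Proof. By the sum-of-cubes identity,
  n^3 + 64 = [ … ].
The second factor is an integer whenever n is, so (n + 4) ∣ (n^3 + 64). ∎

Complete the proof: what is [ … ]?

Polynomial division of n^3 + 64 by n + 4 leaves remainder 0 and quotient n^2 - 4n + 16.
Hence n^3 + 64 = (n + 4)(n^2 - 4n + 16).

(n + 4)(n^2 - 4n + 16)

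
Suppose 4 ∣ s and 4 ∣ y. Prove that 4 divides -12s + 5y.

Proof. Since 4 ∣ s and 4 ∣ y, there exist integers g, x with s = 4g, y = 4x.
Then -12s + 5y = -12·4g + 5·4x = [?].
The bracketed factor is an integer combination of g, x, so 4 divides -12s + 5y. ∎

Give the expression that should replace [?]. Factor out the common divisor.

4(-12g + 5x)

Pull the common 4 out of every term: -12·4g + 5·4x = 4(-12g + 5x).
-12g + 5x is an integer, which exhibits the divisibility.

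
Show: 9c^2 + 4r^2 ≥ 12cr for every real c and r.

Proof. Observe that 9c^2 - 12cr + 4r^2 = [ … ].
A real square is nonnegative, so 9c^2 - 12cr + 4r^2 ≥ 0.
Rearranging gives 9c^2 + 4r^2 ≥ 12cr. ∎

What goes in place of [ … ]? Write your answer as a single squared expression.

(3c - 2r)^2

9c^2 - 12cr + 4r^2 is a perfect-square trinomial: the outer terms are (3c)^2 and (2r)^2, and the cross term is -2·3c·2r.
So 9c^2 - 12cr + 4r^2 = (3c - 2r)^2 ≥ 0.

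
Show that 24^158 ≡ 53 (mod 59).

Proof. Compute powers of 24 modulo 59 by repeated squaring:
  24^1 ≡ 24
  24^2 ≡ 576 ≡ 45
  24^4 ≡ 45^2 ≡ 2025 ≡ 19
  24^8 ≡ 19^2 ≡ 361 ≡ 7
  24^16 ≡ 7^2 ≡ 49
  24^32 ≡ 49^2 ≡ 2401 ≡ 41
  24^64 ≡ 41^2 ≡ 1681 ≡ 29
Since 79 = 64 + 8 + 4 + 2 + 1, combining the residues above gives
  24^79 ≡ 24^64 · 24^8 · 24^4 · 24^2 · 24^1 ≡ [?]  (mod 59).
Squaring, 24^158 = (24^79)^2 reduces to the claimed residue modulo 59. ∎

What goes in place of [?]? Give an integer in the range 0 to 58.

Multiply the listed residues: 29 · 7 · 19 · 45 · 24 = 203 → 3857 → 173565 → 4165560.
Reducing modulo 59: 4165560 = 70602·59 + 42, so 24^79 ≡ 42.

42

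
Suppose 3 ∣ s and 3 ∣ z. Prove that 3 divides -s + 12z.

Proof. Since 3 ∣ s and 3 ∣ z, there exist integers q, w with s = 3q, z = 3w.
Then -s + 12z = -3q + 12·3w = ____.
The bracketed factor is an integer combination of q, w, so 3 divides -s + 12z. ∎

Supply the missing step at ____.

3(-q + 12w)

Pull the common 3 out of every term: -3q + 12·3w = 3(-q + 12w).
-q + 12w is an integer, which exhibits the divisibility.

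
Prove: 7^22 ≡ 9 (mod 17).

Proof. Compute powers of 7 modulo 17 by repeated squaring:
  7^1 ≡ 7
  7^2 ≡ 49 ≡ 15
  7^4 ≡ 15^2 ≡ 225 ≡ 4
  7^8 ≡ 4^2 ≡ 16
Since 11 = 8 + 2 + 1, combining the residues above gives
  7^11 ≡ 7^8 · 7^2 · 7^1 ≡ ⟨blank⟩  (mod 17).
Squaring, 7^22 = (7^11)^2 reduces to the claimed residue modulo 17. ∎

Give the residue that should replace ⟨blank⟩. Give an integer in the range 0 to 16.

7^8 · 7^2 · 7^1 ≡ 16 · 15 · 7 = 1680.
1680 mod 17 = 14, so 7^11 ≡ 14 (mod 17).

14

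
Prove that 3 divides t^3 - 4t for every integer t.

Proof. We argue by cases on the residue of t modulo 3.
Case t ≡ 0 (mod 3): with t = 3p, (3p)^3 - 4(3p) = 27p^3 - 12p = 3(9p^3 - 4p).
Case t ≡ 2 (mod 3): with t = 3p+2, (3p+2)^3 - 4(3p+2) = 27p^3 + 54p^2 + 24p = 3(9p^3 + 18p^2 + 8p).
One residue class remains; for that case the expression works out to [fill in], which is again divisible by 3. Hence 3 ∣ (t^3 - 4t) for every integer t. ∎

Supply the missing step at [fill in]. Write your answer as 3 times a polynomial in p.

3(9p^3 + 9p^2 - p - 1)

Only t ≡ 1 (mod 3) is unaccounted for. Put t = 3p+1:
(3p+1)^3 - 4(3p+1) expands to 27p^3 + 27p^2 - 3p - 3,
and factoring out 3 leaves 3(9p^3 + 9p^2 - p - 1).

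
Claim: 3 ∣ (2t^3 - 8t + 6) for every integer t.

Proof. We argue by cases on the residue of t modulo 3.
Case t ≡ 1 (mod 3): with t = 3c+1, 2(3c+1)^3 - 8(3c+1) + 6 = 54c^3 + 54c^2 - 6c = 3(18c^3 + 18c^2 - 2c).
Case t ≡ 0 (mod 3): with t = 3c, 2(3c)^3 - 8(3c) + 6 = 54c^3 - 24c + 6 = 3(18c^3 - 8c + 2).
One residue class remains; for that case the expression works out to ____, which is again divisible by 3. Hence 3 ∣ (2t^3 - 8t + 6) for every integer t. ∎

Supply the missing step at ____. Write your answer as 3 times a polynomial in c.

The residues treated are {1, 0}, so the missing case is t ≡ 2 (mod 3); write t = 3c+2.
Then 2(3c+2)^3 - 8(3c+2) + 6 = 54c^3 + 108c^2 + 48c + 6 = 3(18c^3 + 36c^2 + 16c + 2).

3(18c^3 + 36c^2 + 16c + 2)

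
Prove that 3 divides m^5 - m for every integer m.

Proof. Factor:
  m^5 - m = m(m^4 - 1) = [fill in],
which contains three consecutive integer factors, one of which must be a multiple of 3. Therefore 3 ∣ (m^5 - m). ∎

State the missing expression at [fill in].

(m - 1)m(m + 1)(m^2 + 1)

m^4 - 1 = (m^2 - 1)(m^2 + 1), and m^2 - 1 = (m-1)(m+1).
So m(m^4 - 1) = (m - 1)m(m + 1)(m^2 + 1).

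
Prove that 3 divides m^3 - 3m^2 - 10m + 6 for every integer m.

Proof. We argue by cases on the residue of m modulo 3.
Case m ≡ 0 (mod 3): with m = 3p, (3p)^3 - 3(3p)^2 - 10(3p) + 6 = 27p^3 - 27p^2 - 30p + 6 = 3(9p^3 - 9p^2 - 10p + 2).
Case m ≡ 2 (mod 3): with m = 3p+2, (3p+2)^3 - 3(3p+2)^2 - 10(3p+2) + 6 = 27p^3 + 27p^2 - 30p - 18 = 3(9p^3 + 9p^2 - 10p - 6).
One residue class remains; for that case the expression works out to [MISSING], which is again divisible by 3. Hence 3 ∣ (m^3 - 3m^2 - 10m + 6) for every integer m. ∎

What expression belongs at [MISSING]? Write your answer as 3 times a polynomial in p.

Only m ≡ 1 (mod 3) is unaccounted for. Put m = 3p+1:
(3p+1)^3 - 3(3p+1)^2 - 10(3p+1) + 6 expands to 27p^3 - 39p - 6,
and factoring out 3 leaves 3(9p^3 - 13p - 2).

3(9p^3 - 13p - 2)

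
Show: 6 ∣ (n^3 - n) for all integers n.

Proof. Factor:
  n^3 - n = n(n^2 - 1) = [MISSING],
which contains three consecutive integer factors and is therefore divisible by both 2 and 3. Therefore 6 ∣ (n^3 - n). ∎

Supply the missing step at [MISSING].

n(n^2 - 1) = n(n - 1)(n + 1) = (n - 1)n(n + 1).
These three factors are consecutive integers, so their product is divisible by 6.

(n - 1)n(n + 1)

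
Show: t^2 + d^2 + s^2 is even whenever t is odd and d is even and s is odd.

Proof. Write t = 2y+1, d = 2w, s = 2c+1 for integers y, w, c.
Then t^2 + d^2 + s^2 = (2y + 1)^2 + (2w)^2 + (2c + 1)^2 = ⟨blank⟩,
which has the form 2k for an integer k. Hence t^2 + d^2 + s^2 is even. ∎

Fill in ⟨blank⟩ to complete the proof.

2(2c^2 + 2c + 2w^2 + 2y^2 + 2y + 1)

Expanding: (2y + 1)^2 + (2w)^2 + (2c + 1)^2 = 4c^2 + 4c + 4w^2 + 4y^2 + 4y + 2.
Every term is even; pulling out the factor of 2 gives 2(2c^2 + 2c + 2w^2 + 2y^2 + 2y + 1).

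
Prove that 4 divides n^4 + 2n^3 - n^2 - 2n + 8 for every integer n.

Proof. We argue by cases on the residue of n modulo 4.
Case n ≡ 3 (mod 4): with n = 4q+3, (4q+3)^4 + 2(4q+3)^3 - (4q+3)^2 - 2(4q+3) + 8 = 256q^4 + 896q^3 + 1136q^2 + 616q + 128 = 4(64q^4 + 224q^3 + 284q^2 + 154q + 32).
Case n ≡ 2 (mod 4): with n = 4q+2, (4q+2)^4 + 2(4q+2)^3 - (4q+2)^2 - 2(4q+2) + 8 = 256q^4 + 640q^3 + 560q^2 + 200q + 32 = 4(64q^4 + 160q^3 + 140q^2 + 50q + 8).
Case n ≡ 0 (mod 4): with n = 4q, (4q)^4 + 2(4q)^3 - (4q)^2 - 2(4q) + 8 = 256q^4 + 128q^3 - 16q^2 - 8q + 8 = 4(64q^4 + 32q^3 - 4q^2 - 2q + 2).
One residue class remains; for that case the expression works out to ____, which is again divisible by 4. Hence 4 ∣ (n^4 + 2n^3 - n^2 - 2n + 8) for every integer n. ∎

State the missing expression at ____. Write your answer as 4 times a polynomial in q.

The residues treated are {3, 2, 0}, so the missing case is n ≡ 1 (mod 4); write n = 4q+1.
Then (4q+1)^4 + 2(4q+1)^3 - (4q+1)^2 - 2(4q+1) + 8 = 256q^4 + 384q^3 + 176q^2 + 24q + 8 = 4(64q^4 + 96q^3 + 44q^2 + 6q + 2).

4(64q^4 + 96q^3 + 44q^2 + 6q + 2)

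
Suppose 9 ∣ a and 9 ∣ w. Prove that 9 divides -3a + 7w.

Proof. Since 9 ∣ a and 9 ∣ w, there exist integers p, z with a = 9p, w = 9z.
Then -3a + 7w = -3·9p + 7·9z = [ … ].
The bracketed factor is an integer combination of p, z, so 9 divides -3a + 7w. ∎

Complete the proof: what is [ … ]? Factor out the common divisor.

9(-3p + 7z)

Each term has a factor of 9: -3·9p + 7·9z = 9·(-3p + 7z).
Since -3p + 7z is an integer, 9 ∣ (-3a + 7w).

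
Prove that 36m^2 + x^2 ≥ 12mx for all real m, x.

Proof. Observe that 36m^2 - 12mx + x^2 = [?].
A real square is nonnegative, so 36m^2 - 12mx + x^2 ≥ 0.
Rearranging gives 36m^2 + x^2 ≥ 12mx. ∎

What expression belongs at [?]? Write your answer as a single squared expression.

The leading and trailing coefficients are 6^2 and 1^2, and 12 = 2·6·1, so the trinomial is (6m - x)^2.
Hence 36m^2 - 12mx + x^2 ≥ 0.

(6m - x)^2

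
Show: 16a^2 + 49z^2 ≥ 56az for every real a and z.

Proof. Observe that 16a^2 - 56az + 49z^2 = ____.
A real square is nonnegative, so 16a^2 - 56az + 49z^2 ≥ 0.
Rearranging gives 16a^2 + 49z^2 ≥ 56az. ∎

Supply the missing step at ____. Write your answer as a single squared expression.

16a^2 - 56az + 49z^2 is a perfect-square trinomial: the outer terms are (4a)^2 and (7z)^2, and the cross term is -2·4a·7z.
So 16a^2 - 56az + 49z^2 = (4a - 7z)^2 ≥ 0.

(4a - 7z)^2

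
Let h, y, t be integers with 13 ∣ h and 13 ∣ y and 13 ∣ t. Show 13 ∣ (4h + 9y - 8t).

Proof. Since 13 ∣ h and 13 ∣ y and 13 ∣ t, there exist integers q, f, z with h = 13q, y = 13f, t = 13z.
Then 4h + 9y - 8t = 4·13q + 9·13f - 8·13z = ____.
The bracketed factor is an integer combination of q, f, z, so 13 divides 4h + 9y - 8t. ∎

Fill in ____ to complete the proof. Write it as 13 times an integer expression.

13(9f + 4q - 8z)

Pull the common 13 out of every term: 4·13q + 9·13f - 8·13z = 13(9f + 4q - 8z).
9f + 4q - 8z is an integer, which exhibits the divisibility.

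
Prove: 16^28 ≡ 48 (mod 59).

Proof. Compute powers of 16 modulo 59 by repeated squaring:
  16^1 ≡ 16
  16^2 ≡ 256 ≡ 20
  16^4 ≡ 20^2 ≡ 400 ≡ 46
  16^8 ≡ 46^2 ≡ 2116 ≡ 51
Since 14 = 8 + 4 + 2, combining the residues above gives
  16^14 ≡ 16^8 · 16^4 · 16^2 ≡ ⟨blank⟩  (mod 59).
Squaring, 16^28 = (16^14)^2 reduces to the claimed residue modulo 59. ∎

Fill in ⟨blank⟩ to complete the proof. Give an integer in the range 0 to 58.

15

16^8 · 16^4 · 16^2 ≡ 51 · 46 · 20 = 46920.
46920 mod 59 = 15, so 16^14 ≡ 15 (mod 59).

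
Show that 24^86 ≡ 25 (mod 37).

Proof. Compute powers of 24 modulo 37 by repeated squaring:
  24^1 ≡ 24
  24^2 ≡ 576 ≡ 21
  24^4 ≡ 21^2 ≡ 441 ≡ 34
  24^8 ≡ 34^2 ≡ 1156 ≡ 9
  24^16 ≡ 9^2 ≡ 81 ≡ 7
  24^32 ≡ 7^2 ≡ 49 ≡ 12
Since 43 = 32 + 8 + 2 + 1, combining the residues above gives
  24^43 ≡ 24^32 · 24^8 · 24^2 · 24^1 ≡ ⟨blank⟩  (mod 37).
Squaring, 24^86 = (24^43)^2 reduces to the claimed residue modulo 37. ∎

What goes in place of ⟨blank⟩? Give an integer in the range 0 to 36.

Multiply the listed residues: 12 · 9 · 21 · 24 = 108 → 2268 → 54432.
Reducing modulo 37: 54432 = 1471·37 + 5, so 24^43 ≡ 5.

5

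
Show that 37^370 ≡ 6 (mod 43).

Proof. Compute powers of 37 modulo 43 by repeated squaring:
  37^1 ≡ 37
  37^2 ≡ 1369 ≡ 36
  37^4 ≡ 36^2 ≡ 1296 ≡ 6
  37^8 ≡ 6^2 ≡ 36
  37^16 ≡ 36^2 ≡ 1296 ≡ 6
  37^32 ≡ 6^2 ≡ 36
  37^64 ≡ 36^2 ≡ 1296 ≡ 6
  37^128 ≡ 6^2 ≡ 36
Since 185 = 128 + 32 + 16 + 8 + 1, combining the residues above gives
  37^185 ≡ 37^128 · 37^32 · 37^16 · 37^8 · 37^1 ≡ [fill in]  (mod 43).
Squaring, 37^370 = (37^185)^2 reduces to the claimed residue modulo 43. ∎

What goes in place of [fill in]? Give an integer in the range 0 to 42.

37^128 · 37^32 · 37^16 · 37^8 · 37^1 ≡ 36 · 36 · 6 · 36 · 37 = 10357632.
10357632 mod 43 = 7, so 37^185 ≡ 7 (mod 43).

7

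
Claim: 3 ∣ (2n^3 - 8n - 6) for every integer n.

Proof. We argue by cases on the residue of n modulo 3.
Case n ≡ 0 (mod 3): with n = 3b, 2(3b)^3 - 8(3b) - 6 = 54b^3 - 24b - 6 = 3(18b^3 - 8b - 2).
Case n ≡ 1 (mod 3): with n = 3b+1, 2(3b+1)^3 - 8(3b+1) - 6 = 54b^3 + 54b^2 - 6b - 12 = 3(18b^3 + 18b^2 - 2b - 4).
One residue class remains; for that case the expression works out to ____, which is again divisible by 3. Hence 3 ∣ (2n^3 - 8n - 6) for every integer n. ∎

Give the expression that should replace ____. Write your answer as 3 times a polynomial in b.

3(18b^3 + 36b^2 + 16b - 2)

Only n ≡ 2 (mod 3) is unaccounted for. Put n = 3b+2:
2(3b+2)^3 - 8(3b+2) - 6 expands to 54b^3 + 108b^2 + 48b - 6,
and factoring out 3 leaves 3(18b^3 + 36b^2 + 16b - 2).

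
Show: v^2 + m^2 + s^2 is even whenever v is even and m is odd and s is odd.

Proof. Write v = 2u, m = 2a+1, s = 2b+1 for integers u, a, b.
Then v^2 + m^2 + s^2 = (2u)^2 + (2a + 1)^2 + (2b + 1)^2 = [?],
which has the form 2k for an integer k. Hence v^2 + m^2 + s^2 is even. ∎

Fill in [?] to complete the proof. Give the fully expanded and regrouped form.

Expanding: (2u)^2 + (2a + 1)^2 + (2b + 1)^2 = 4a^2 + 4a + 4b^2 + 4b + 4u^2 + 2.
Every term is even; pulling out the factor of 2 gives 2(2a^2 + 2a + 2b^2 + 2b + 2u^2 + 1).

2(2a^2 + 2a + 2b^2 + 2b + 2u^2 + 1)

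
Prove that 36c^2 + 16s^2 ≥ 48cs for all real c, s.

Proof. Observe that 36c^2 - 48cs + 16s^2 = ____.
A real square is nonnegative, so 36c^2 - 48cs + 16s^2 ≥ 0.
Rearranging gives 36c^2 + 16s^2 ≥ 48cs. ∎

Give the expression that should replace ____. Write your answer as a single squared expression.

36c^2 - 48cs + 16s^2 is a perfect-square trinomial: the outer terms are (6c)^2 and (4s)^2, and the cross term is -2·6c·4s.
So 36c^2 - 48cs + 16s^2 = (6c - 4s)^2 ≥ 0.

(6c - 4s)^2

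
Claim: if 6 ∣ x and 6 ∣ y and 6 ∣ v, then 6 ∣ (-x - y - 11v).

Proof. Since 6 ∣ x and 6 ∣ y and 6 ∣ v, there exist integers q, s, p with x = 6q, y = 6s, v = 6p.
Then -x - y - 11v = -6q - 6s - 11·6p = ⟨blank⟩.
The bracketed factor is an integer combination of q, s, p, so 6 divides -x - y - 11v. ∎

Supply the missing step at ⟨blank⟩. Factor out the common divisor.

Each term has a factor of 6: -6q - 6s - 11·6p = 6·(-11p - q - s).
Since -11p - q - s is an integer, 6 ∣ (-x - y - 11v).

6(-11p - q - s)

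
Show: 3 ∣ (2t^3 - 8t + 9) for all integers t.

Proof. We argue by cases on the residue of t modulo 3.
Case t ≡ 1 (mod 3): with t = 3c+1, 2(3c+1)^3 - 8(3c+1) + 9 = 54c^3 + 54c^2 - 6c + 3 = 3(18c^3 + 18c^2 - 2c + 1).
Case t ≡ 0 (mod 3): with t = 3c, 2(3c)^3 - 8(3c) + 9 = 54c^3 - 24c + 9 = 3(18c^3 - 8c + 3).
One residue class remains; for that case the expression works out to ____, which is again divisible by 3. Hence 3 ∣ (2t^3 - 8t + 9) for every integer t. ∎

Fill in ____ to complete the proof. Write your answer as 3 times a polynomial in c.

The residues treated are {1, 0}, so the missing case is t ≡ 2 (mod 3); write t = 3c+2.
Then 2(3c+2)^3 - 8(3c+2) + 9 = 54c^3 + 108c^2 + 48c + 9 = 3(18c^3 + 36c^2 + 16c + 3).

3(18c^3 + 36c^2 + 16c + 3)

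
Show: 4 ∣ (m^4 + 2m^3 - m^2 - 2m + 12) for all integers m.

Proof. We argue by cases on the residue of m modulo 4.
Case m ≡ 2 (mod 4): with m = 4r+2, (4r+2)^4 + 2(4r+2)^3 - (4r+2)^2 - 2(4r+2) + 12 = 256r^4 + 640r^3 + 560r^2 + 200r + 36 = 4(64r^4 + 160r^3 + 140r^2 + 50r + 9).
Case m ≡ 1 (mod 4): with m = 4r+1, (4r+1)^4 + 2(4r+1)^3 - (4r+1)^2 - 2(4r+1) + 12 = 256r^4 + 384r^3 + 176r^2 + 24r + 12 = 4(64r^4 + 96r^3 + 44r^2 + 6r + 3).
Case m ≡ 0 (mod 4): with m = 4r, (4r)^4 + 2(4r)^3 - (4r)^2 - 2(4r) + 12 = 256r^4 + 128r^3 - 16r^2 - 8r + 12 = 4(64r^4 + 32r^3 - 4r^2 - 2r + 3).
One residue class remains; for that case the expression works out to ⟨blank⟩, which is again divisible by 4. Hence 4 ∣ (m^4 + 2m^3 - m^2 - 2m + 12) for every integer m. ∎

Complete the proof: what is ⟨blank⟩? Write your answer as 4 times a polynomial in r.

Only m ≡ 3 (mod 4) is unaccounted for. Put m = 4r+3:
(4r+3)^4 + 2(4r+3)^3 - (4r+3)^2 - 2(4r+3) + 12 expands to 256r^4 + 896r^3 + 1136r^2 + 616r + 132,
and factoring out 4 leaves 4(64r^4 + 224r^3 + 284r^2 + 154r + 33).

4(64r^4 + 224r^3 + 284r^2 + 154r + 33)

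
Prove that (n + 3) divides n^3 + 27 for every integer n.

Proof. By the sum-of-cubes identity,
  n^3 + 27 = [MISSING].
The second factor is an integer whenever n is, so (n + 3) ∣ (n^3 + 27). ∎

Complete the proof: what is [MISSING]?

(n + 3)(n^2 - 3n + 9)

a^3 + b^3 = (a + b)(a^2 - ab + b^2). With a = n, b = 3:
n^3 + 27 = (n + 3)(n^2 - 3n + 9).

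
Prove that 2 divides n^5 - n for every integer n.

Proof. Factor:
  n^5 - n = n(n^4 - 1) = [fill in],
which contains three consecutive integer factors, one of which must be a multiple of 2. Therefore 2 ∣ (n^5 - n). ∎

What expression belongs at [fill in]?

(n - 1)n(n + 1)(n^2 + 1)

n^4 - 1 = (n^2 - 1)(n^2 + 1), and n^2 - 1 = (n-1)(n+1).
So n(n^4 - 1) = (n - 1)n(n + 1)(n^2 + 1).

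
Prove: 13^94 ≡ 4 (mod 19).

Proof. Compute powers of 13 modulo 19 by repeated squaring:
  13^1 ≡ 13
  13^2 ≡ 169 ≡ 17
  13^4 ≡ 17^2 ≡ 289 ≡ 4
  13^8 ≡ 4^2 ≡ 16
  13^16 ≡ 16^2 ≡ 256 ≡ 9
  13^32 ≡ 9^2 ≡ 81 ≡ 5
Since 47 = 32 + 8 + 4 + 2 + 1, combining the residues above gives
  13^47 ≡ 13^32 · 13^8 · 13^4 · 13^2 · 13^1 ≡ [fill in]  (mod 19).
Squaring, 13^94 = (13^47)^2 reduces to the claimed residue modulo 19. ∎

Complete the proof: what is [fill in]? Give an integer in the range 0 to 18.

2

Multiply the listed residues: 5 · 16 · 4 · 17 · 13 = 80 → 320 → 5440 → 70720.
Reducing modulo 19: 70720 = 3722·19 + 2, so 13^47 ≡ 2.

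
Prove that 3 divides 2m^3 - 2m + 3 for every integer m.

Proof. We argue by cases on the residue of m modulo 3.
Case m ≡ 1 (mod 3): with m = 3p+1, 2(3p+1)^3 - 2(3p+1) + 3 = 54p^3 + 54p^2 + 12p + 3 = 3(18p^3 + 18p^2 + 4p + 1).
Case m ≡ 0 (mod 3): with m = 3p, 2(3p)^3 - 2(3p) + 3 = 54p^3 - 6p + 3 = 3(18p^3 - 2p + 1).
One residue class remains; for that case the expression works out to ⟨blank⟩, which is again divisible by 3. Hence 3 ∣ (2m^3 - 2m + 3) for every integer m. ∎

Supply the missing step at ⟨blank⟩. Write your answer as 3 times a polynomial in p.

3(18p^3 + 36p^2 + 22p + 5)

Only m ≡ 2 (mod 3) is unaccounted for. Put m = 3p+2:
2(3p+2)^3 - 2(3p+2) + 3 expands to 54p^3 + 108p^2 + 66p + 15,
and factoring out 3 leaves 3(18p^3 + 36p^2 + 22p + 5).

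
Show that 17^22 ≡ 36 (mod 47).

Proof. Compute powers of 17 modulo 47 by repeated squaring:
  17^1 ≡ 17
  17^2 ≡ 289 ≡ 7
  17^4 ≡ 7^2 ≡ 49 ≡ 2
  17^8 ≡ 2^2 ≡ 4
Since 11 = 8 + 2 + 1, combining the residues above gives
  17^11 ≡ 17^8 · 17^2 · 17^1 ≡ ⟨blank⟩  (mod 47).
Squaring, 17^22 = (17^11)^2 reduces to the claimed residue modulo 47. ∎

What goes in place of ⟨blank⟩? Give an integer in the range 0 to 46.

6

17^8 · 17^2 · 17^1 ≡ 4 · 7 · 17 = 476.
476 mod 47 = 6, so 17^11 ≡ 6 (mod 47).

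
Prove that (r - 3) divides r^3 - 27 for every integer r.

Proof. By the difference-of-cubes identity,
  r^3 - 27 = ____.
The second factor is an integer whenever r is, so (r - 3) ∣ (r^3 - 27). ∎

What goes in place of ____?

a^3 - b^3 = (a - b)(a^2 + ab + b^2). With a = r, b = 3:
r^3 - 27 = (r - 3)(r^2 + 3r + 9).

(r - 3)(r^2 + 3r + 9)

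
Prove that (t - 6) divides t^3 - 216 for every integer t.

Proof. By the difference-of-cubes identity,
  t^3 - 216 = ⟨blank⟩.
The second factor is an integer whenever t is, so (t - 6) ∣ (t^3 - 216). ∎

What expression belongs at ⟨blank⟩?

(t - 6)(t^2 + 6t + 36)

a^3 - b^3 = (a - b)(a^2 + ab + b^2). With a = t, b = 6:
t^3 - 216 = (t - 6)(t^2 + 6t + 36).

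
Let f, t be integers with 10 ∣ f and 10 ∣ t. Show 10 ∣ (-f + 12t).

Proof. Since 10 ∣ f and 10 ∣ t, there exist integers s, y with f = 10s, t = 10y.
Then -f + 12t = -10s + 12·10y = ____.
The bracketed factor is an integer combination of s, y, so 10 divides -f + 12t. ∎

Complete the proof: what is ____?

10(-s + 12y)

Pull the common 10 out of every term: -10s + 12·10y = 10(-s + 12y).
-s + 12y is an integer, which exhibits the divisibility.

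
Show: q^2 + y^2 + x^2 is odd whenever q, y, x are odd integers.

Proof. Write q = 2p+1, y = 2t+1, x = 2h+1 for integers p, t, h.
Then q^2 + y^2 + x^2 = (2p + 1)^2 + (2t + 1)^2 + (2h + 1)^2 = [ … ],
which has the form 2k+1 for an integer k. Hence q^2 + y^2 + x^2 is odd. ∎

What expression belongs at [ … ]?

2(2h^2 + 2h + 2p^2 + 2p + 2t^2 + 2t + 1) + 1

(2p + 1)^2 + (2t + 1)^2 + (2h + 1)^2 = 4h^2 + 4h + 4p^2 + 4p + 4t^2 + 4t + 3
= 2(2h^2 + 2h + 2p^2 + 2p + 2t^2 + 2t + 1) + 1.
Since 2h^2 + 2h + 2p^2 + 2p + 2t^2 + 2t + 1 is an integer, the sum of squares is of the form 2k+1 for an integer k.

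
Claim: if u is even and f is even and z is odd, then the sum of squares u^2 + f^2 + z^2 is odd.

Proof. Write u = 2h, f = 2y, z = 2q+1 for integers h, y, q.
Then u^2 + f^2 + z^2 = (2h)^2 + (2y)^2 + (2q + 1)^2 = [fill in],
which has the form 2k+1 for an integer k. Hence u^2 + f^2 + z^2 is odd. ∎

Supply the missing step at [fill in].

2(2h^2 + 2q^2 + 2q + 2y^2) + 1

(2h)^2 + (2y)^2 + (2q + 1)^2 = 4h^2 + 4q^2 + 4q + 4y^2 + 1
= 2(2h^2 + 2q^2 + 2q + 2y^2) + 1.
Since 2h^2 + 2q^2 + 2q + 2y^2 is an integer, the sum of squares is of the form 2k+1 for an integer k.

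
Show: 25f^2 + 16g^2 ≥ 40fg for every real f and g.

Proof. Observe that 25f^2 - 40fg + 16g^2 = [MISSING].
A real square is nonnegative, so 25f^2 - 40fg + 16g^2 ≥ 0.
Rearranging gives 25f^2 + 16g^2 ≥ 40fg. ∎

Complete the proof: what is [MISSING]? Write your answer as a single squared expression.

25f^2 - 40fg + 16g^2 is a perfect-square trinomial: the outer terms are (5f)^2 and (4g)^2, and the cross term is -2·5f·4g.
So 25f^2 - 40fg + 16g^2 = (5f - 4g)^2 ≥ 0.

(5f - 4g)^2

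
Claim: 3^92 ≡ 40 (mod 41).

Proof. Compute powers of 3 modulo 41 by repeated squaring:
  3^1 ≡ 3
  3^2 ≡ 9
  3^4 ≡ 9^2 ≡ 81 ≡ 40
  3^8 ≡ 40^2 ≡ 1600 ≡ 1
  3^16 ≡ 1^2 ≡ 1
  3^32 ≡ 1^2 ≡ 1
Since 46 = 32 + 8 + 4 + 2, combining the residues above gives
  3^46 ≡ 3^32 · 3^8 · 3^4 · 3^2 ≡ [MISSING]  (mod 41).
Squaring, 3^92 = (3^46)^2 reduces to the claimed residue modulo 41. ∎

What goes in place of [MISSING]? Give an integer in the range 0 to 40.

32

Multiply the listed residues: 1 · 1 · 40 · 9 = 1 → 40 → 360.
Reducing modulo 41: 360 = 8·41 + 32, so 3^46 ≡ 32.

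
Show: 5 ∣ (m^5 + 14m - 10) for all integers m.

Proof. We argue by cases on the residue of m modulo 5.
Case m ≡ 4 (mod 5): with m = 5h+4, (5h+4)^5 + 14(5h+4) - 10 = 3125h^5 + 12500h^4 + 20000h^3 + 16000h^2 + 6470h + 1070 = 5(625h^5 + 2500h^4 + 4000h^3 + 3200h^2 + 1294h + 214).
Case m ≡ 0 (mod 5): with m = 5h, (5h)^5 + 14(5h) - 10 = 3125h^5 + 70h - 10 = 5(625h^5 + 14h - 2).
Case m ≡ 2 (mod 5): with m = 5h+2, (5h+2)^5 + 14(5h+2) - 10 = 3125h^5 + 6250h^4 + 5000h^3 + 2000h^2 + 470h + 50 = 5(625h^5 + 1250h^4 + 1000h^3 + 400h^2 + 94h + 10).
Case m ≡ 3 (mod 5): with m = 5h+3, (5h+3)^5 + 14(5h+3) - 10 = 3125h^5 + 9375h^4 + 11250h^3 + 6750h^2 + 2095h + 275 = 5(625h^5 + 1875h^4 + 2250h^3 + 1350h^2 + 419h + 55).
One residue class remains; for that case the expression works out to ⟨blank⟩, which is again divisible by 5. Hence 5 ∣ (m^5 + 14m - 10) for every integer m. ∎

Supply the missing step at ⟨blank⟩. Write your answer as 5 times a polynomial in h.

5(625h^5 + 625h^4 + 250h^3 + 50h^2 + 19h + 1)

Only m ≡ 1 (mod 5) is unaccounted for. Put m = 5h+1:
(5h+1)^5 + 14(5h+1) - 10 expands to 3125h^5 + 3125h^4 + 1250h^3 + 250h^2 + 95h + 5,
and factoring out 5 leaves 5(625h^5 + 625h^4 + 250h^3 + 50h^2 + 19h + 1).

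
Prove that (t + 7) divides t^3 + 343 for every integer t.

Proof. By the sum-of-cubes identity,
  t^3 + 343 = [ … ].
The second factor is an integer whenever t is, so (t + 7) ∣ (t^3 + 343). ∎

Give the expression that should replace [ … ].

(t + 7)(t^2 - 7t + 49)

Polynomial division of t^3 + 343 by t + 7 leaves remainder 0 and quotient t^2 - 7t + 49.
Hence t^3 + 343 = (t + 7)(t^2 - 7t + 49).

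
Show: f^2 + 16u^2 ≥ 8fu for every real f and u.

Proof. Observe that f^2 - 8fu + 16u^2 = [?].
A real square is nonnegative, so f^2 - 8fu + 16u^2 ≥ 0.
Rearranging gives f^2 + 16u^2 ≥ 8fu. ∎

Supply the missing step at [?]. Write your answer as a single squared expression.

f^2 - 8fu + 16u^2 is a perfect-square trinomial: the outer terms are (f)^2 and (4u)^2, and the cross term is -2·f·4u.
So f^2 - 8fu + 16u^2 = (f - 4u)^2 ≥ 0.

(f - 4u)^2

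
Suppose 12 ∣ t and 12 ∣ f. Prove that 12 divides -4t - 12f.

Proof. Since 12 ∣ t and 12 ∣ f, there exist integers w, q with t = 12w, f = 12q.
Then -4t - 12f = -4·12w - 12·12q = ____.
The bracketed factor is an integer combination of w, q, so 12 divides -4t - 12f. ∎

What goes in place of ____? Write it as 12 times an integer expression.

Pull the common 12 out of every term: -4·12w - 12·12q = 12(-12q - 4w).
-12q - 4w is an integer, which exhibits the divisibility.

12(-12q - 4w)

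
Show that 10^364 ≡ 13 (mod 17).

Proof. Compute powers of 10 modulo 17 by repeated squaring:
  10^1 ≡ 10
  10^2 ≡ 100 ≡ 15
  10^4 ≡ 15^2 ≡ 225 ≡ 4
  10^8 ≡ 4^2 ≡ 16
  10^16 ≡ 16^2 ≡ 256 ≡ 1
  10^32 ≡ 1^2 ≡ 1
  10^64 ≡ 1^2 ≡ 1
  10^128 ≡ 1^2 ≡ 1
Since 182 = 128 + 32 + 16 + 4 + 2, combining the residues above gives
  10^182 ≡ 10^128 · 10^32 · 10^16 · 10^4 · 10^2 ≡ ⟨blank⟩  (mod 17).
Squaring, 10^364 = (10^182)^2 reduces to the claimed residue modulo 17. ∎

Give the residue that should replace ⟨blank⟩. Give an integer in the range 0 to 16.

Multiply the listed residues: 1 · 1 · 1 · 4 · 15 = 1 → 1 → 4 → 60.
Reducing modulo 17: 60 = 3·17 + 9, so 10^182 ≡ 9.

9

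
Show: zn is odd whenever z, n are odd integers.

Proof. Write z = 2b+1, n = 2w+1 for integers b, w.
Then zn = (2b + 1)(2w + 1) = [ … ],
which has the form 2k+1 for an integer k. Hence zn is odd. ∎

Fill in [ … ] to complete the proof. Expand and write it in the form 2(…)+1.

Expanding: (2b + 1)(2w + 1) = 4bw + 2b + 2w + 1.
Every term except the constant is even, so this is 2(2bw + b + w) + 1,
and 2bw + b + w ∈ ℤ gives the required form.

2(2bw + b + w) + 1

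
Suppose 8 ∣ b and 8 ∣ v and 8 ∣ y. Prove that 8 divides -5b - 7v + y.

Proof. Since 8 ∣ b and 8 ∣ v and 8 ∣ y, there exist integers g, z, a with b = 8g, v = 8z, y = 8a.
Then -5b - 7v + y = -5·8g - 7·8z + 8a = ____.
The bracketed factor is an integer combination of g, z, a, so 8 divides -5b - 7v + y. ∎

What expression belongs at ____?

8(a - 5g - 7z)

Pull the common 8 out of every term: -5·8g - 7·8z + 8a = 8(a - 5g - 7z).
a - 5g - 7z is an integer, which exhibits the divisibility.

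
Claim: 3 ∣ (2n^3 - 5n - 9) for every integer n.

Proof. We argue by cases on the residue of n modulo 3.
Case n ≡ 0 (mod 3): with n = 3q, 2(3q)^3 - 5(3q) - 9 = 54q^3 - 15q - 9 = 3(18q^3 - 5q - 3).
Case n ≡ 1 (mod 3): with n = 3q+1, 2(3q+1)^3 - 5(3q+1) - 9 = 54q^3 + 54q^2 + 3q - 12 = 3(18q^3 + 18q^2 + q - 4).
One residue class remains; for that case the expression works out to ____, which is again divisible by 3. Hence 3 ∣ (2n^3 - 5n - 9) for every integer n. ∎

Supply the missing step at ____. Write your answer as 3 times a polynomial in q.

3(18q^3 + 36q^2 + 19q - 1)

The residues treated are {0, 1}, so the missing case is n ≡ 2 (mod 3); write n = 3q+2.
Then 2(3q+2)^3 - 5(3q+2) - 9 = 54q^3 + 108q^2 + 57q - 3 = 3(18q^3 + 36q^2 + 19q - 1).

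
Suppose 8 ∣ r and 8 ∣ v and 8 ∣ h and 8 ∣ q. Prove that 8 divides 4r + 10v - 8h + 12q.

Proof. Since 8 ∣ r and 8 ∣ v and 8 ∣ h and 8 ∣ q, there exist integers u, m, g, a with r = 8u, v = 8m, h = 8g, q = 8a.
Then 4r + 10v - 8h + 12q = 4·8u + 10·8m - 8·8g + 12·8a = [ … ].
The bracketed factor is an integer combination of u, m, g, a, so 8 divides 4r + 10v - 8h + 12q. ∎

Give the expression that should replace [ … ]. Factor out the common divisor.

Each term has a factor of 8: 4·8u + 10·8m - 8·8g + 12·8a = 8·(12a - 8g + 10m + 4u).
Since 12a - 8g + 10m + 4u is an integer, 8 ∣ (4r + 10v - 8h + 12q).

8(12a - 8g + 10m + 4u)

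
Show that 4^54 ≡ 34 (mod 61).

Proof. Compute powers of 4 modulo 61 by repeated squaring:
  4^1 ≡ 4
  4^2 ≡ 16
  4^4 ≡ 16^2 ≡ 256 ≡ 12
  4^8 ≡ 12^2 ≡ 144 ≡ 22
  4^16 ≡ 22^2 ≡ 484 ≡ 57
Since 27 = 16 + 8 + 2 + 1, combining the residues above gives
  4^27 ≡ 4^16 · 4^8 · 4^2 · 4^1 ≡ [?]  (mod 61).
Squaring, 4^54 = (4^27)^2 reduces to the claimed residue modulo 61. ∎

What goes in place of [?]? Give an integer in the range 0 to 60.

Multiply the listed residues: 57 · 22 · 16 · 4 = 1254 → 20064 → 80256.
Reducing modulo 61: 80256 = 1315·61 + 41, so 4^27 ≡ 41.

41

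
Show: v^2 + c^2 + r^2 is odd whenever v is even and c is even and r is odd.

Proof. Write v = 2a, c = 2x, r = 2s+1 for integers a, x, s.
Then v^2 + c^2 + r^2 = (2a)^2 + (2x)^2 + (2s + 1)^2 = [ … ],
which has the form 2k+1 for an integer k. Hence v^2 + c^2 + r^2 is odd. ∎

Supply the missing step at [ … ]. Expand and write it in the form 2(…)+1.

(2a)^2 + (2x)^2 + (2s + 1)^2 = 4a^2 + 4s^2 + 4s + 4x^2 + 1
= 2(2a^2 + 2s^2 + 2s + 2x^2) + 1.
Since 2a^2 + 2s^2 + 2s + 2x^2 is an integer, the sum of squares is of the form 2k+1 for an integer k.

2(2a^2 + 2s^2 + 2s + 2x^2) + 1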